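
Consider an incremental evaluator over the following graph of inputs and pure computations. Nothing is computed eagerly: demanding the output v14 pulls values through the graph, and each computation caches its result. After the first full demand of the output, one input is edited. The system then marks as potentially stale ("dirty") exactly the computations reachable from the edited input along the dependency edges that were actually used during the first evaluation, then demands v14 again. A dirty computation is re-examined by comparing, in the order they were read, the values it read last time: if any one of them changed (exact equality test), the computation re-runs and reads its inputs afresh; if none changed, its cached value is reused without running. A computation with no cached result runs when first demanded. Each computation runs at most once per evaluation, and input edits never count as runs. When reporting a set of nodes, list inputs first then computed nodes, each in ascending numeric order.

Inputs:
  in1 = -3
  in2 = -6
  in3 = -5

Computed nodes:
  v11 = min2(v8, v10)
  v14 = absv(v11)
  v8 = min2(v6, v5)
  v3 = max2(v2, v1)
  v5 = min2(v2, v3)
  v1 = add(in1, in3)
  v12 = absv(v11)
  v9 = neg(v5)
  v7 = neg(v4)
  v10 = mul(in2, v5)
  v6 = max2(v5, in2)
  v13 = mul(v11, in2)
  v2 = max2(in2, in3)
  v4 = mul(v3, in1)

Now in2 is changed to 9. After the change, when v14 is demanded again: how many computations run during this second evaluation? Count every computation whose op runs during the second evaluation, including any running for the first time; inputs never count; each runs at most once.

Initial pass — values computed on the first demand:
  v1 = add(-3, -5) = -8
  v2 = max2(-6, -5) = -5
  v3 = max2(-5, -8) = -5
  v5 = min2(-5, -5) = -5
  v6 = max2(-5, -6) = -5
  v8 = min2(-5, -5) = -5
  v10 = mul(-6, -5) = 30
  v11 = min2(-5, 30) = -5
  v14 = absv(-5) = 5

Second demand — change propagation:
  v2: re-runs because in2 -6->9; new result 9.
  v3: re-runs because v2 -5->9; new result 9.
  v5: re-runs because v2 -5->9; v3 -5->9; new result 9.
  v6: re-runs because v5 -5->9; in2 -6->9; new result 9.
  v8: re-runs because v6 -5->9; v5 -5->9; new result 9.
  v10: re-runs because in2 -6->9; v5 -5->9; new result 81.
  v11: re-runs because v8 -5->9; v10 30->81; new result 9.
  v14: re-runs because v11 -5->9; new result 9.

Run set: v2, v3, v5, v6, v8, v10, v11, v14 (8 run).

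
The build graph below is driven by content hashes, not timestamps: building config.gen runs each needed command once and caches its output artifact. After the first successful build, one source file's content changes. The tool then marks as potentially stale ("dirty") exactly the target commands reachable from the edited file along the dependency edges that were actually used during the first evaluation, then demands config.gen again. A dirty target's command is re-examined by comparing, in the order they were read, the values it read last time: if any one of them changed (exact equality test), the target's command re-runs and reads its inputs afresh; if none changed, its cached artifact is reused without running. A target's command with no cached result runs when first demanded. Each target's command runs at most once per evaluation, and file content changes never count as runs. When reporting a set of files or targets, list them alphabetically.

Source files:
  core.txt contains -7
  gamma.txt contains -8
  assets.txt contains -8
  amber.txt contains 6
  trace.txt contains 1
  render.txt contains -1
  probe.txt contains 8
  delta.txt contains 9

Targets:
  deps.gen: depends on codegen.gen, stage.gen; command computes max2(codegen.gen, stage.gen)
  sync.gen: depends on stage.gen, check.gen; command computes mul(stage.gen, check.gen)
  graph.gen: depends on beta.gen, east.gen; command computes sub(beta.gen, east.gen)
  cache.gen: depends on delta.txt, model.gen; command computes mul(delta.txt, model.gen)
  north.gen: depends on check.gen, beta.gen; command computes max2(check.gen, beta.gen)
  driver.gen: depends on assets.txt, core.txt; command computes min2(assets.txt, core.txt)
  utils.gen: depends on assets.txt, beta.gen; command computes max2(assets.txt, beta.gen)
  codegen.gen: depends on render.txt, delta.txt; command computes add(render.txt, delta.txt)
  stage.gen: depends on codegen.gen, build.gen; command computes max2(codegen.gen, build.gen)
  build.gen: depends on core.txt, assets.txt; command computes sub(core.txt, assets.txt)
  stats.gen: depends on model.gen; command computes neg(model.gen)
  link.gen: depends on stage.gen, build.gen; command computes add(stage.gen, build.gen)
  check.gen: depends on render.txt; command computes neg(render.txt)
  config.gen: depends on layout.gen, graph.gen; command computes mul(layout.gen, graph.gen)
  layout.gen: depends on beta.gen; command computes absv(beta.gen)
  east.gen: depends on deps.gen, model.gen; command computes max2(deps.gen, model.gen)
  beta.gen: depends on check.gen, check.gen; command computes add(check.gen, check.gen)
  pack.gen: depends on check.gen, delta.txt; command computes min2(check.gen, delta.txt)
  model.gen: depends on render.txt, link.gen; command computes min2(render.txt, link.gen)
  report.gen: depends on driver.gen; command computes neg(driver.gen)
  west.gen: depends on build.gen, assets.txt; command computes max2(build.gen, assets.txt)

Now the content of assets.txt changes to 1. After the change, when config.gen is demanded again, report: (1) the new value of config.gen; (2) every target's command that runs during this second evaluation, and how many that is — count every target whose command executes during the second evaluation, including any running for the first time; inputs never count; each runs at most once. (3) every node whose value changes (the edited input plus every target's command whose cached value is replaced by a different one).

Initial pass — values computed on the first demand:
  build.gen = sub(-7, -8) = 1
  check.gen = neg(-1) = 1
  beta.gen = add(1, 1) = 2
  codegen.gen = add(-1, 9) = 8
  layout.gen = absv(2) = 2
  stage.gen = max2(8, 1) = 8
  deps.gen = max2(8, 8) = 8
  link.gen = add(8, 1) = 9
  model.gen = min2(-1, 9) = -1
  east.gen = max2(8, -1) = 8
  graph.gen = sub(2, 8) = -6
  config.gen = mul(2, -6) = -12

Second demand — change propagation:
  build.gen: re-runs because assets.txt -8->1; new result -8.
  stage.gen: re-runs because build.gen 1->-8; new result 8 (unchanged).
  deps.gen: re-examined; everything it read last time is the same (codegen.gen unchanged, stage.gen unchanged) — cache 8 kept, no run.
  link.gen: re-runs because build.gen 1->-8; new result 0.
  model.gen: re-runs because link.gen 9->0; new result -1 (unchanged).
  east.gen: re-examined; everything it read last time is the same (deps.gen unchanged, model.gen unchanged) — cache 8 kept, no run.
  graph.gen: re-examined; everything it read last time is the same (beta.gen unchanged, east.gen unchanged) — cache -6 kept, no run.
  config.gen: re-examined; everything it read last time is the same (layout.gen unchanged, graph.gen unchanged) — cache -12 kept, no run.

The important point: at deps.gen every value read last time is unchanged, so the dirty flag clears without a run.

config.gen now evaluates to -12.
Run set: build.gen, link.gen, model.gen, stage.gen (4 run).
Changed values: assets.txt, build.gen, link.gen.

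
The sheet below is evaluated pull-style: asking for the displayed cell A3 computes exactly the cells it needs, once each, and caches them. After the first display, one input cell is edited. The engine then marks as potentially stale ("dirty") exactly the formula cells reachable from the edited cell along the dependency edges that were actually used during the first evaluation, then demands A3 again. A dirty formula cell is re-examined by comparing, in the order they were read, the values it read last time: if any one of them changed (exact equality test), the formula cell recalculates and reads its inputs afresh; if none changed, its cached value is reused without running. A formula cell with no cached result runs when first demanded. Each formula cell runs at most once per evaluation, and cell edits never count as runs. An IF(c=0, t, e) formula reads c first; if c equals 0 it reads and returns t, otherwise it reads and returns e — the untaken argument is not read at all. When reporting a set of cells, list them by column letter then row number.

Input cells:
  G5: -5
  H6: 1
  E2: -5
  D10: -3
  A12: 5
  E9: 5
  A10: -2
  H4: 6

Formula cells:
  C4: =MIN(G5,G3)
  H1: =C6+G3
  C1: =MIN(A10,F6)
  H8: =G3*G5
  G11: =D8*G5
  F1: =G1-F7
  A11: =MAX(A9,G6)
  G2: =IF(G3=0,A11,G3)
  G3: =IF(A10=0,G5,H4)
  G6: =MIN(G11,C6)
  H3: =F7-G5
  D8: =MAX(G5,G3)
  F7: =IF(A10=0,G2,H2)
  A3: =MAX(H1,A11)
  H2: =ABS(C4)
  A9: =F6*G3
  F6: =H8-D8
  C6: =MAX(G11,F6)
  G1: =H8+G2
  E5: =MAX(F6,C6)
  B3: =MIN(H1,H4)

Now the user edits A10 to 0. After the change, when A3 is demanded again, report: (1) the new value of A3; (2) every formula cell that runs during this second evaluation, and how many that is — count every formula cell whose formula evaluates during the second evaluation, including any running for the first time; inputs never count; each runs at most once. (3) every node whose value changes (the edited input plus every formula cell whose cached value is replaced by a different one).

First demand of the output computes:
  G3 = IF(A10=0: A10=-2 -> else branch H4) = 6
  D8 = MAX(-5, 6) = 6
  G11 = 6 * -5 = -30
  H8 = 6 * -5 = -30
  F6 = -30 - 6 = -36
  A9 = -36 * 6 = -216
  C6 = MAX(-30, -36) = -30
  G6 = MIN(-30, -30) = -30
  A11 = MAX(-216, -30) = -30
  H1 = -30 + 6 = -24
  A3 = MAX(-24, -30) = -24

After the edit, cleaning proceeds:
  G3: a read changed (A10 -2->0) — executes, giving -5.
  D8: a read changed (G3 6->-5) — executes, giving -5.
  G11: a read changed (D8 6->-5) — executes, giving 25.
  H8: a read changed (G3 6->-5) — executes, giving 25.
  F6: a read changed (H8 -30->25; D8 6->-5) — executes, giving 30.
  A9: a read changed (F6 -36->30; G3 6->-5) — executes, giving -150.
  C6: a read changed (G11 -30->25; F6 -36->30) — executes, giving 30.
  G6: a read changed (G11 -30->25; C6 -30->30) — executes, giving 25.
  A11: a read changed (A9 -216->-150; G6 -30->25) — executes, giving 25.
  H1: a read changed (C6 -30->30; G3 6->-5) — executes, giving 25.
  A3: a read changed (H1 -24->25; A11 -30->25) — executes, giving 25.

Demanding A3 again yields 25.
11 formula cells run: A3, A9, A11, C6, D8, F6, G3, G6, G11, H1, H8.
The nodes whose values change: A3, A9, A10, A11, C6, D8, F6, G3, G6, G11, H1, H8.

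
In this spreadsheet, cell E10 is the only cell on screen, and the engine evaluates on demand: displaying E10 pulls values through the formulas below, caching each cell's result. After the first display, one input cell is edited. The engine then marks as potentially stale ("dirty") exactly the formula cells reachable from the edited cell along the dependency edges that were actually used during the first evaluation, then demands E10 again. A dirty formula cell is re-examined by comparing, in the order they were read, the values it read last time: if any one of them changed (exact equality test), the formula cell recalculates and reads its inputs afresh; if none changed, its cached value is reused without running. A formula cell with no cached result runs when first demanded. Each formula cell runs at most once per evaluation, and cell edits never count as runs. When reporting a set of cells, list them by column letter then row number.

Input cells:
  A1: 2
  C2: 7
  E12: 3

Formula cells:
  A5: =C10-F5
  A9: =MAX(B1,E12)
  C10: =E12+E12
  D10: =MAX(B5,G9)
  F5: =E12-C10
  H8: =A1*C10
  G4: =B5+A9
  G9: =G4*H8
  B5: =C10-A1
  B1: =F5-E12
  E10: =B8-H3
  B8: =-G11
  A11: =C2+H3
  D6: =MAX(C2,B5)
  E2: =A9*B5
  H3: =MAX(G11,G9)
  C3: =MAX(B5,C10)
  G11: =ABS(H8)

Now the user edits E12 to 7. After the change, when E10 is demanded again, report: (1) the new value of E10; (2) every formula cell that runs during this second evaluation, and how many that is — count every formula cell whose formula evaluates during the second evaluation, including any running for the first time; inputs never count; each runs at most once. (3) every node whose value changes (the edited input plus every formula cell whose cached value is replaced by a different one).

Initial pass — values computed on the first demand:
  C10 = 3 + 3 = 6
  B5 = 6 - 2 = 4
  F5 = 3 - 6 = -3
  B1 = -3 - 3 = -6
  A9 = MAX(-6, 3) = 3
  G4 = 4 + 3 = 7
  H8 = 2 * 6 = 12
  G9 = 7 * 12 = 84
  G11 = ABS(12) = 12
  B8 = -(12) = -12
  H3 = MAX(12, 84) = 84
  E10 = -12 - 84 = -96

Second demand — change propagation:
  C10: re-runs because E12 3->7; E12 3->7; new result 14.
  B5: re-runs because C10 6->14; new result 12.
  F5: re-runs because E12 3->7; C10 6->14; new result -7.
  B1: re-runs because F5 -3->-7; E12 3->7; new result -14.
  A9: re-runs because B1 -6->-14; E12 3->7; new result 7.
  G4: re-runs because B5 4->12; A9 3->7; new result 19.
  H8: re-runs because C10 6->14; new result 28.
  G9: re-runs because G4 7->19; H8 12->28; new result 532.
  G11: re-runs because H8 12->28; new result 28.
  B8: re-runs because G11 12->28; new result -28.
  H3: re-runs because G11 12->28; G9 84->532; new result 532.
  E10: re-runs because B8 -12->-28; H3 84->532; new result -560.

E10 now evaluates to -560.
Run set: A9, B1, B5, B8, C10, E10, F5, G4, G9, G11, H3, H8 (12 run).
Changed values: A9, B1, B5, B8, C10, E10, E12, F5, G4, G9, G11, H3, H8.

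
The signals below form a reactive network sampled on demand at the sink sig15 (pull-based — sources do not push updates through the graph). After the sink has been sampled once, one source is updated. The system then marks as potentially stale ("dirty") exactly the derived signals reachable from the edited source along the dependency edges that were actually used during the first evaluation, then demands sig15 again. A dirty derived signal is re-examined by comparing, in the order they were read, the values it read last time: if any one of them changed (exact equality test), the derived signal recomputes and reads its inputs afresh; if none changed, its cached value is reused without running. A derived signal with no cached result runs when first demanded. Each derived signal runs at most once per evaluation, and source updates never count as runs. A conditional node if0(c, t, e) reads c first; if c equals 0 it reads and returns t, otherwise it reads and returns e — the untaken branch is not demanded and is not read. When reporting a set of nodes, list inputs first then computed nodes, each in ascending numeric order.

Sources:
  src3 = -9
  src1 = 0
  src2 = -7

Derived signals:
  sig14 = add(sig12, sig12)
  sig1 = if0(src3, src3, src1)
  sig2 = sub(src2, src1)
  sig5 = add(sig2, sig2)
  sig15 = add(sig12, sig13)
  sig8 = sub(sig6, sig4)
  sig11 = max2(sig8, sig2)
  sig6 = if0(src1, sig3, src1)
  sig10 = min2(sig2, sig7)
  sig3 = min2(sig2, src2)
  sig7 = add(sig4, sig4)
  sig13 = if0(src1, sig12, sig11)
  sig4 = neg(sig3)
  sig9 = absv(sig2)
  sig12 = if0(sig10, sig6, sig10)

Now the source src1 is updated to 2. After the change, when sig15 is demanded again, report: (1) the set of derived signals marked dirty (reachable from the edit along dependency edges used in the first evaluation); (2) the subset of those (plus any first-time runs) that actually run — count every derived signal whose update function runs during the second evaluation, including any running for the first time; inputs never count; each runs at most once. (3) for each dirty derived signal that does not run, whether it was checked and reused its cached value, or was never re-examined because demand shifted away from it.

Initial pass — values computed on the first demand:
  sig2 = sub(-7, 0) = -7
  sig3 = min2(-7, -7) = -7
  sig4 = neg(-7) = 7
  sig7 = add(7, 7) = 14
  sig10 = min2(-7, 14) = -7
  sig12 = if0(sig10=-7 -> else branch sig10) = -7
  sig13 = if0(src1=0 -> then branch sig12) = -7
  sig15 = add(-7, -7) = -14

Second demand — change propagation:
  sig2: re-runs because src1 0->2; new result -9.
  sig3: re-runs because sig2 -7->-9; new result -9.
  sig4: re-runs because sig3 -7->-9; new result 9.
  sig6: newly demanded (no cache) — executes and yields 2.
  sig7: re-runs because sig4 7->9; sig4 7->9; new result 18.
  sig8: newly demanded (no cache) — executes and yields -7.
  sig10: re-runs because sig2 -7->-9; sig7 14->18; new result -9.
  sig11: newly demanded (no cache) — executes and yields -7.
  sig12: re-runs because sig10 -7->-9; sig10 -7->-9; new result -9.
  sig13: re-runs because src1 0->2; sig12 -7->-9; new result -7 (unchanged).
  sig15: re-runs because sig12 -7->-9; new result -16.

The important point: the flipped condition pulls in fresh nodes; sig6, sig8, sig11 run for the first time.

Dirty set: sig2, sig3, sig4, sig7, sig10, sig12, sig13, sig15.
Run set: sig2, sig3, sig4, sig6, sig7, sig8, sig10, sig11, sig12, sig13, sig15 (11 run).
All dirty derived signals ended up running.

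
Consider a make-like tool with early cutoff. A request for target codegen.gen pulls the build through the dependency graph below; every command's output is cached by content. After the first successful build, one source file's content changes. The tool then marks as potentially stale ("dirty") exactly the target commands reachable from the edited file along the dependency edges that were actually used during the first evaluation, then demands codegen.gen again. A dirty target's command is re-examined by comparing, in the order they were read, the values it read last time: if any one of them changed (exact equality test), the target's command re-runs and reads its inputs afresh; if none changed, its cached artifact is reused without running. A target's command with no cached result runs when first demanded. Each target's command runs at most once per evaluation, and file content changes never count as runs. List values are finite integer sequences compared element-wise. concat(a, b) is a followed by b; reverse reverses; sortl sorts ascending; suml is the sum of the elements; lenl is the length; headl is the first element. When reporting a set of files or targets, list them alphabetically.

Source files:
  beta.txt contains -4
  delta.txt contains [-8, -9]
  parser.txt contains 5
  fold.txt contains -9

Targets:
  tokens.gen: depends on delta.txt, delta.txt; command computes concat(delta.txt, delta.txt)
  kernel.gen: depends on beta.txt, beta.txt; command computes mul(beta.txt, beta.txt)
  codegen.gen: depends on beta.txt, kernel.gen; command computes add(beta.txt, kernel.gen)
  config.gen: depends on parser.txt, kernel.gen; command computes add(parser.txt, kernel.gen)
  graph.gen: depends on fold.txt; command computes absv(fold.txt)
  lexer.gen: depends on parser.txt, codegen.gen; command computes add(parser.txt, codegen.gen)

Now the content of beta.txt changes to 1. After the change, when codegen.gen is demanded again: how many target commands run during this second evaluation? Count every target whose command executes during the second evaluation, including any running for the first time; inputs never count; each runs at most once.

2 target commands run: codegen.gen, kernel.gen.

First demand of the output computes:
  kernel.gen = mul(-4, -4) = 16
  codegen.gen = add(-4, 16) = 12

After the edit, cleaning proceeds:
  kernel.gen: a read changed (beta.txt -4->1; beta.txt -4->1) — executes, giving 1.
  codegen.gen: a read changed (beta.txt -4->1; kernel.gen 16->1) — executes, giving 2.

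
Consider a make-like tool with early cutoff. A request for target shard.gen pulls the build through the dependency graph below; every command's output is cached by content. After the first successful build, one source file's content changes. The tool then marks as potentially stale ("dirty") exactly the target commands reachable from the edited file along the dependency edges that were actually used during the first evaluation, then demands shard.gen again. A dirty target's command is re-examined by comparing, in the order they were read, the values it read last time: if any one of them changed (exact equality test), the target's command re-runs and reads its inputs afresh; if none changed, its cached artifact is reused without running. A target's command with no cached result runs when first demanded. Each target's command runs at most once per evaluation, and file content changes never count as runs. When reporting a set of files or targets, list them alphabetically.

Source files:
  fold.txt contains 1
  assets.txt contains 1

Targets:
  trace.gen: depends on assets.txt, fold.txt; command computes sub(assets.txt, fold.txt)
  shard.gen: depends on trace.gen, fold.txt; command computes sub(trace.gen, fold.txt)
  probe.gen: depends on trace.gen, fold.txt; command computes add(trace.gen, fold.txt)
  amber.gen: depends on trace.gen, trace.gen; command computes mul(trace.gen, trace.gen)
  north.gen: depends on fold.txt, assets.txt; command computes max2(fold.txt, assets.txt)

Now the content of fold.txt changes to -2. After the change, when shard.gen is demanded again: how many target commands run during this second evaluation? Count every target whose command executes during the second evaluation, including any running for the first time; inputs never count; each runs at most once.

First demand of the output computes:
  trace.gen = sub(1, 1) = 0
  shard.gen = sub(0, 1) = -1

After the edit, cleaning proceeds:
  trace.gen: a read changed (fold.txt 1->-2) — executes, giving 3.
  shard.gen: a read changed (trace.gen 0->3; fold.txt 1->-2) — executes, giving 5.

2 target commands run: shard.gen, trace.gen.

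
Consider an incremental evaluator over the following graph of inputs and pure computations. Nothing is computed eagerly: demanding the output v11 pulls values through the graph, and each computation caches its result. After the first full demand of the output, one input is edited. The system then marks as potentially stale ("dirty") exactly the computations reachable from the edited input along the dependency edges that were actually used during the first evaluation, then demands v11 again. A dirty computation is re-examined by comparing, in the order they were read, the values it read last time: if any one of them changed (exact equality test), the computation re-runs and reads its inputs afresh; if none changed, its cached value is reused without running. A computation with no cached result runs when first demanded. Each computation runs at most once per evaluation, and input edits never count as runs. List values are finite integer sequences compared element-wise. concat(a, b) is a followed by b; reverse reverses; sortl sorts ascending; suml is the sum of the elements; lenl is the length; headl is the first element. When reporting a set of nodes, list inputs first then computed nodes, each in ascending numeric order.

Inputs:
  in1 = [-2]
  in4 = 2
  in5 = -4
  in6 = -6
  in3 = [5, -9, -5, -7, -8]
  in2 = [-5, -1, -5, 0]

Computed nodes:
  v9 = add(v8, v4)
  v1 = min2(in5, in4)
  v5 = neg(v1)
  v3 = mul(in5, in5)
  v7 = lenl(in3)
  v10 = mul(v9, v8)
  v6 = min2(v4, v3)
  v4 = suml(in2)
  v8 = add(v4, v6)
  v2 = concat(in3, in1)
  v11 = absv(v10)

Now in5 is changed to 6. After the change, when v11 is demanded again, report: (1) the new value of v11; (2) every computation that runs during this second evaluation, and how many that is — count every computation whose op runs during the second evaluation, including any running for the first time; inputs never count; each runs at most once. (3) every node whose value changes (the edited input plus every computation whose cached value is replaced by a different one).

Initial pass — values computed on the first demand:
  v3 = mul(-4, -4) = 16
  v4 = suml([-5, -1, -5, 0]) = -11
  v6 = min2(-11, 16) = -11
  v8 = add(-11, -11) = -22
  v9 = add(-22, -11) = -33
  v10 = mul(-33, -22) = 726
  v11 = absv(726) = 726

Second demand — change propagation:
  v3: re-runs because in5 -4->6; in5 -4->6; new result 36.
  v6: re-runs because v3 16->36; new result -11 (unchanged).
  v8: re-examined; everything it read last time is the same (v4 unchanged, v6 unchanged) — cache -22 kept, no run.
  v9: re-examined; everything it read last time is the same (v8 unchanged, v4 unchanged) — cache -33 kept, no run.
  v10: re-examined; everything it read last time is the same (v9 unchanged, v8 unchanged) — cache 726 kept, no run.
  v11: re-examined; everything it read last time is the same (v10 unchanged) — cache 726 kept, no run.

The important point: v6 recomputes to an identical value, and the output ends up unchanged.

v11 now evaluates to 726.
Run set: v3, v6 (2 run).
Changed values: in5, v3.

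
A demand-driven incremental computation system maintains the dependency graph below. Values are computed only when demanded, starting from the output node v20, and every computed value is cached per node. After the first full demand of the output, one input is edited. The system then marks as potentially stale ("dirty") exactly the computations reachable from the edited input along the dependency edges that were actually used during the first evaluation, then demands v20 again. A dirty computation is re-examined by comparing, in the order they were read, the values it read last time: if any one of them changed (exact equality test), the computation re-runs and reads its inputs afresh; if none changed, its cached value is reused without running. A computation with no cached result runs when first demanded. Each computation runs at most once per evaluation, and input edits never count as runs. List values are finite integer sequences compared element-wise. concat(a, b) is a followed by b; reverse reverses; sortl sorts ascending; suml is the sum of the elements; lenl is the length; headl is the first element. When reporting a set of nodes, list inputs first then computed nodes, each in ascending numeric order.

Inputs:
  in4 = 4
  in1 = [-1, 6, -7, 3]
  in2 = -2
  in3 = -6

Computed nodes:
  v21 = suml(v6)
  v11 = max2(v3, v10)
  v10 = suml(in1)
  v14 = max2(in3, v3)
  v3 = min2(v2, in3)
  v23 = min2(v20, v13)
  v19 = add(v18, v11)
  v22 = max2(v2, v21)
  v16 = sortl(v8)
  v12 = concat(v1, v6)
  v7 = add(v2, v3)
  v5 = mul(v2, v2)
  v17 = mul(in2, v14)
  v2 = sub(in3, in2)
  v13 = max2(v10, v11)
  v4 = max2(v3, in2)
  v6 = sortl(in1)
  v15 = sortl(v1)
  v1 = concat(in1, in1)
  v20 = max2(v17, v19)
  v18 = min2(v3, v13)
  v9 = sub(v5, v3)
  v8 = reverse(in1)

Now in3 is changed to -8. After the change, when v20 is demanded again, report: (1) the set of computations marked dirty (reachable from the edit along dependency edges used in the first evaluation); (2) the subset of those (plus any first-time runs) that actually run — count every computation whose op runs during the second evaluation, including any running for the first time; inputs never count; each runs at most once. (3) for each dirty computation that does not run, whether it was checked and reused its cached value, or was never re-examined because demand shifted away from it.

First evaluation (everything demanded from the output):
  v2 = sub(-6, -2) = -4
  v3 = min2(-4, -6) = -6
  v10 = suml([-1, 6, -7, 3]) = 1
  v11 = max2(-6, 1) = 1
  v13 = max2(1, 1) = 1
  v14 = max2(-6, -6) = -6
  v17 = mul(-2, -6) = 12
  v18 = min2(-6, 1) = -6
  v19 = add(-6, 1) = -5
  v20 = max2(12, -5) = 12

Propagation after the edit:
  v2: runs — in3 -6->-8; result -6.
  v3: runs — v2 -4->-6; in3 -6->-8; result -8.
  v11: runs — v3 -6->-8; result 1 (same value as before).
  v13: checked — values it read are unchanged (v10 unchanged, v11 unchanged); reused cached 1 without running.
  v14: runs — in3 -6->-8; v3 -6->-8; result -8.
  v17: runs — v14 -6->-8; result 16.
  v18: runs — v3 -6->-8; result -8.
  v19: runs — v18 -6->-8; result -7.
  v20: runs — v17 12->16; v19 -5->-7; result 16.

Key observation: the cutoff stops propagation at v13 — its inputs' values are unchanged, so it reuses its cache.

Marked dirty: v2, v3, v11, v13, v14, v17, v18, v19, v20.
Computations that run: v2, v3, v11, v14, v17, v18, v19, v20 — 8 in total.
Checked but reused from cache: v13.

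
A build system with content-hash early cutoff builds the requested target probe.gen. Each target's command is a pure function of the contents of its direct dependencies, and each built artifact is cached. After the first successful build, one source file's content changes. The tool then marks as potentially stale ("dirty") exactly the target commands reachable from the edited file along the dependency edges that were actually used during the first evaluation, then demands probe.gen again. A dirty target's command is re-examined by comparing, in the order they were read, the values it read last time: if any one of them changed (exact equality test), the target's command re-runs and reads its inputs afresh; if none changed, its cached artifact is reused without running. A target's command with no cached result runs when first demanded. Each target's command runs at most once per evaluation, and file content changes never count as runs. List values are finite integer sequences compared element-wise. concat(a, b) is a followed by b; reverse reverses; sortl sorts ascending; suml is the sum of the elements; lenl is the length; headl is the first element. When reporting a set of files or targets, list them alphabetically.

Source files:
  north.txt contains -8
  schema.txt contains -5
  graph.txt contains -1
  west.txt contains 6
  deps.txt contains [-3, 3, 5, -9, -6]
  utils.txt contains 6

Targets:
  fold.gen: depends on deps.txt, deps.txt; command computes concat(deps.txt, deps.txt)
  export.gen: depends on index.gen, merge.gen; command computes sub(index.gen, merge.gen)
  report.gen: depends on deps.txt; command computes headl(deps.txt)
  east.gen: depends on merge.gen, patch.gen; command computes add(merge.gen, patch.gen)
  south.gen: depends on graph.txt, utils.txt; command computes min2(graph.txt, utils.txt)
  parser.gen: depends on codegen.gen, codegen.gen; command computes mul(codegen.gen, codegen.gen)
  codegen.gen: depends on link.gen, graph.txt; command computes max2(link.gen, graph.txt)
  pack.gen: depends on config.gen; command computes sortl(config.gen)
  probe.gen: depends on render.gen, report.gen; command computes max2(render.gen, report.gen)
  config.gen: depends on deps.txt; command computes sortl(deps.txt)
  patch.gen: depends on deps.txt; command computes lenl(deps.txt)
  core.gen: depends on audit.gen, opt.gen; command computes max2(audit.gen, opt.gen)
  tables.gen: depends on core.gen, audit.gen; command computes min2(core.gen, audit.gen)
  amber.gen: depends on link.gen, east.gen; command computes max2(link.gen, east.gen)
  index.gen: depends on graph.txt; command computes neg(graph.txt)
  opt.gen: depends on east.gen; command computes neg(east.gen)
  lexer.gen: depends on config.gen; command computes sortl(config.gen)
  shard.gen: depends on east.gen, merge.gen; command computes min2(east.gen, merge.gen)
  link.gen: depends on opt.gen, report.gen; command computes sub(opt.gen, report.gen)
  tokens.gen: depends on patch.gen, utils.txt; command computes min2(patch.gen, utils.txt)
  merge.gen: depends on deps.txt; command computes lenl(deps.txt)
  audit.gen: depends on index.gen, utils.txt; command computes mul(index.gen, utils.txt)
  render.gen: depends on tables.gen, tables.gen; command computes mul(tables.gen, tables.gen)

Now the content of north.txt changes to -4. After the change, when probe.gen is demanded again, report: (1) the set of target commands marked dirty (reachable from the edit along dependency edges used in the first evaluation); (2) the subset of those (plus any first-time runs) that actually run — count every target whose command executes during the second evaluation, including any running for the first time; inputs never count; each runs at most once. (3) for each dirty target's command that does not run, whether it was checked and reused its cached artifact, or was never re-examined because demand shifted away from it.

Marked dirty: none.
Target commands that run: none — 0 in total.
Every dirty target's command ran.
Key observation: north.txt is never demanded by the output, so the edit triggers no recomputation at all.

First evaluation (everything demanded from the output):
  index.gen = neg(-1) = 1
  audit.gen = mul(1, 6) = 6
  merge.gen = lenl([-3, 3, 5, -9, -6]) = 5
  patch.gen = lenl([-3, 3, 5, -9, -6]) = 5
  east.gen = add(5, 5) = 10
  opt.gen = neg(10) = -10
  core.gen = max2(6, -10) = 6
  report.gen = headl([-3, 3, 5, -9, -6]) = -3
  tables.gen = min2(6, 6) = 6
  render.gen = mul(6, 6) = 36
  probe.gen = max2(36, -3) = 36

Propagation after the edit:
  north.txt feeds no computation that the output demands — nothing is marked dirty and nothing runs.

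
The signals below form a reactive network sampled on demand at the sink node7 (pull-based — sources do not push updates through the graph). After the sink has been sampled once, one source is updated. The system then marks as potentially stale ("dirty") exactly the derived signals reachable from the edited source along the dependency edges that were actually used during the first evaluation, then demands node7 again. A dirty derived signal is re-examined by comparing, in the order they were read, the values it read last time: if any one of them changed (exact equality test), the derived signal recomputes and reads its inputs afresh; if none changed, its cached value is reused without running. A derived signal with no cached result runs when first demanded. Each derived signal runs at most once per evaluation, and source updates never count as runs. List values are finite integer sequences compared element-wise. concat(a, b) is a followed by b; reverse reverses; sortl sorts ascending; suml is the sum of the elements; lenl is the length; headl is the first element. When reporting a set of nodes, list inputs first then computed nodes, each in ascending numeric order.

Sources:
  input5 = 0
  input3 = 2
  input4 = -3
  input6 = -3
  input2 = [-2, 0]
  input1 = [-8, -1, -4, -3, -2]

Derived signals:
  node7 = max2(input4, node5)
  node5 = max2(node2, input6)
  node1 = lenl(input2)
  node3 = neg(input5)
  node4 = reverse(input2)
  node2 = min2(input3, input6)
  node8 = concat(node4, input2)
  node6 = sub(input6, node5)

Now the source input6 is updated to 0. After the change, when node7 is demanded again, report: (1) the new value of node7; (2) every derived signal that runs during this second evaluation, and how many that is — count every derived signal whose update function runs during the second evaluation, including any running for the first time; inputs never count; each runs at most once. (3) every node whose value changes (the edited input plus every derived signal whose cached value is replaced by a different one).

node7 now evaluates to 0.
Run set: node2, node5, node7 (3 run).
Changed values: input6, node2, node5, node7.

Initial pass — values computed on the first demand:
  node2 = min2(2, -3) = -3
  node5 = max2(-3, -3) = -3
  node7 = max2(-3, -3) = -3

Second demand — change propagation:
  node2: re-runs because input6 -3->0; new result 0.
  node5: re-runs because node2 -3->0; input6 -3->0; new result 0.
  node7: re-runs because node5 -3->0; new result 0.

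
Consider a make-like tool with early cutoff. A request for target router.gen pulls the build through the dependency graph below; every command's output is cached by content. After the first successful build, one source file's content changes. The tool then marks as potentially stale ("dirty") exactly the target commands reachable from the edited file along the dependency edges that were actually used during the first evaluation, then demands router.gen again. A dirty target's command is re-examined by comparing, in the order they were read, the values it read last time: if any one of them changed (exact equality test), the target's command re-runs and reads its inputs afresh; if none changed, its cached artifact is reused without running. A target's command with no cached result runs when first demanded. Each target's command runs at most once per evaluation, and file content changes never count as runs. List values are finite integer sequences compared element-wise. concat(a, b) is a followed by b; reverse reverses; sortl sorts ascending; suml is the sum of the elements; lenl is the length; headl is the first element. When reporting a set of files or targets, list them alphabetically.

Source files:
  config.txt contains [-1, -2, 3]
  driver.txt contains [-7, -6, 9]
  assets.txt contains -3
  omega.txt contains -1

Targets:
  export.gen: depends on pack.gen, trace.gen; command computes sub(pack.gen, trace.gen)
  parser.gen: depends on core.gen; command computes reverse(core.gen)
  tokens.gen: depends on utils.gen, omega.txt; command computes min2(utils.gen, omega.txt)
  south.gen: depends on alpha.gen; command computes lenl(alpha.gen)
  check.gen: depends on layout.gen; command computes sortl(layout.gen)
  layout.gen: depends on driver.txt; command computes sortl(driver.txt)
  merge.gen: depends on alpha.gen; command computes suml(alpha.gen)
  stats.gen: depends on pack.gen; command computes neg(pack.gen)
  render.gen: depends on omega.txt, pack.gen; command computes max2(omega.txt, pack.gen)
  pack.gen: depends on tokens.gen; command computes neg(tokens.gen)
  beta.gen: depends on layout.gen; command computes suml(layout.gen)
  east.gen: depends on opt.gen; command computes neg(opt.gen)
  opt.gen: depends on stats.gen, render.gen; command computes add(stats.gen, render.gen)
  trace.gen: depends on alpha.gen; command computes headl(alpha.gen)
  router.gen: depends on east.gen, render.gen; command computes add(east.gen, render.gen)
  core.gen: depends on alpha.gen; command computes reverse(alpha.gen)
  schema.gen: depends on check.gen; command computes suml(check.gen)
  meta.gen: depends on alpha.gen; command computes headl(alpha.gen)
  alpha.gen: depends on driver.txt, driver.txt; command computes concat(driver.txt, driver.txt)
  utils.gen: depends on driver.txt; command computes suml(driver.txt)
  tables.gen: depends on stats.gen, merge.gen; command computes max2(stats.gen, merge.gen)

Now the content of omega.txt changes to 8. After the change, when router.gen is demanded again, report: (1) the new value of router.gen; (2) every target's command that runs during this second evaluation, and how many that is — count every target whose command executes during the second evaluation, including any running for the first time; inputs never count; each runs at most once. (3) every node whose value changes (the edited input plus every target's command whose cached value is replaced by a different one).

First demand of the output computes:
  utils.gen = suml([-7, -6, 9]) = -4
  tokens.gen = min2(-4, -1) = -4
  pack.gen = neg(-4) = 4
  render.gen = max2(-1, 4) = 4
  stats.gen = neg(4) = -4
  opt.gen = add(-4, 4) = 0
  east.gen = neg(0) = 0
  router.gen = add(0, 4) = 4

After the edit, cleaning proceeds:
  tokens.gen: a read changed (omega.txt -1->8) — executes, giving -4 — identical to its old value.
  pack.gen: dirty, but its reads are unchanged (tokens.gen unchanged); cached 4 stands.
  render.gen: a read changed (omega.txt -1->8) — executes, giving 8.
  stats.gen: dirty, but its reads are unchanged (pack.gen unchanged); cached -4 stands.
  opt.gen: a read changed (render.gen 4->8) — executes, giving 4.
  east.gen: a read changed (opt.gen 0->4) — executes, giving -4.
  router.gen: a read changed (east.gen 0->-4; render.gen 4->8) — executes, giving 4 — identical to its old value.

Note where the cutoff bites: pack.gen is checked, finds nothing changed, and keeps its cache.

Demanding router.gen again yields 4.
5 target commands run: east.gen, opt.gen, render.gen, router.gen, tokens.gen.
The nodes whose values change: east.gen, omega.txt, opt.gen, render.gen.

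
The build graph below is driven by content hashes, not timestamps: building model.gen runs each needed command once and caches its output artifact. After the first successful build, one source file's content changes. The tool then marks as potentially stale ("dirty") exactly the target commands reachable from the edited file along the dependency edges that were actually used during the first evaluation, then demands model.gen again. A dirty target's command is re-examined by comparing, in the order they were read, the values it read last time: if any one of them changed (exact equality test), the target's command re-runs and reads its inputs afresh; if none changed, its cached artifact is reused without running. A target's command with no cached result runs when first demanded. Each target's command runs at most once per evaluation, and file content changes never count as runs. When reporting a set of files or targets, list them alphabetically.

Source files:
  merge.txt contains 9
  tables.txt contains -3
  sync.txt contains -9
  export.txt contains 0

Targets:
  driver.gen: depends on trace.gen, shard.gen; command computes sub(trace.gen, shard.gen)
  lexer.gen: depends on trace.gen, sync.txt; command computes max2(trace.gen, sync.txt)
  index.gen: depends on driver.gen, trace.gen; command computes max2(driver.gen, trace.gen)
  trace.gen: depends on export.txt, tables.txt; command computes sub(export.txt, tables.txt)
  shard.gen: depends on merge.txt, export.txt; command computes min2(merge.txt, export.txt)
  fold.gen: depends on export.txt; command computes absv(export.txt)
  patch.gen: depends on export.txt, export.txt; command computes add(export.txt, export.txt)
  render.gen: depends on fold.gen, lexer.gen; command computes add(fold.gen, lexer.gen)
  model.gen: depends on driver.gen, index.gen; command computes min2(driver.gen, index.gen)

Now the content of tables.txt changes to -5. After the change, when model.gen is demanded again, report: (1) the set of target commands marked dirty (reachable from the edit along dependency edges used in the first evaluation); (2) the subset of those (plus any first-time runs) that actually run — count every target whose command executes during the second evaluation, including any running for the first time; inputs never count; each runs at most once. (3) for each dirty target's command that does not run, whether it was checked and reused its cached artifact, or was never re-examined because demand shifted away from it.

Dirty set: driver.gen, index.gen, model.gen, trace.gen.
Run set: driver.gen, index.gen, model.gen, trace.gen (4 run).
All dirty target commands ended up running.

Initial pass — values computed on the first demand:
  shard.gen = min2(9, 0) = 0
  trace.gen = sub(0, -3) = 3
  driver.gen = sub(3, 0) = 3
  index.gen = max2(3, 3) = 3
  model.gen = min2(3, 3) = 3

Second demand — change propagation:
  trace.gen: re-runs because tables.txt -3->-5; new result 5.
  driver.gen: re-runs because trace.gen 3->5; new result 5.
  index.gen: re-runs because driver.gen 3->5; trace.gen 3->5; new result 5.
  model.gen: re-runs because driver.gen 3->5; index.gen 3->5; new result 5.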